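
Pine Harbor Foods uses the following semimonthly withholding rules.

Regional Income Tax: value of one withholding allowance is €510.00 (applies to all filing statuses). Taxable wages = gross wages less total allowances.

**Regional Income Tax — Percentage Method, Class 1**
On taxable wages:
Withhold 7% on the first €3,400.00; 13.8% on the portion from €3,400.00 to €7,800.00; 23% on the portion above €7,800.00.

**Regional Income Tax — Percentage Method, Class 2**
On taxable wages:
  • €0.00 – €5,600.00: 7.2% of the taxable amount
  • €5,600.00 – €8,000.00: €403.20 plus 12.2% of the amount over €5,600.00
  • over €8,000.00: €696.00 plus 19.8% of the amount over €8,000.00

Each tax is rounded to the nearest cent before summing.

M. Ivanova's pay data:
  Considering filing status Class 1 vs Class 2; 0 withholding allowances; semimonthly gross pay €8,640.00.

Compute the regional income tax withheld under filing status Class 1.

€1,038.40

Regional Income Tax (Class 1): taxable = €8,640.00
  €845.20 + 23% × (€8,640.00 − €7,800.00) = €845.20 + 23% × €840.00 = €1,038.40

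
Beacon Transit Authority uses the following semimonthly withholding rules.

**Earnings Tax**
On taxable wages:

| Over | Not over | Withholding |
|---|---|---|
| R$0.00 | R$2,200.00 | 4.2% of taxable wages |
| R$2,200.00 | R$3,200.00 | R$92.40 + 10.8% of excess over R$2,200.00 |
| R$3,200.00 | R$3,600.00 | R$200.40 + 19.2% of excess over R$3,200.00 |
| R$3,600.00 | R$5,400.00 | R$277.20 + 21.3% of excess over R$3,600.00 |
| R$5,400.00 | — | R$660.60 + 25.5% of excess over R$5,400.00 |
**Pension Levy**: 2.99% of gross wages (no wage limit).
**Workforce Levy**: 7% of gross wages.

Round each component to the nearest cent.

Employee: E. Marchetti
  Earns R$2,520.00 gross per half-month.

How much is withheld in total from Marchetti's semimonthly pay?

Earnings Tax: taxable = R$2,520.00
  R$92.40 + 10.8% × (R$2,520.00 − R$2,200.00) = R$92.40 + 10.8% × R$320.00 = R$126.96
Pension Levy: 2.99% × R$2,520.00 = R$75.35
Workforce Levy: 7% × R$2,520.00 = R$176.40
Total: R$126.96 + R$75.35 + R$176.40 = R$378.71

R$378.71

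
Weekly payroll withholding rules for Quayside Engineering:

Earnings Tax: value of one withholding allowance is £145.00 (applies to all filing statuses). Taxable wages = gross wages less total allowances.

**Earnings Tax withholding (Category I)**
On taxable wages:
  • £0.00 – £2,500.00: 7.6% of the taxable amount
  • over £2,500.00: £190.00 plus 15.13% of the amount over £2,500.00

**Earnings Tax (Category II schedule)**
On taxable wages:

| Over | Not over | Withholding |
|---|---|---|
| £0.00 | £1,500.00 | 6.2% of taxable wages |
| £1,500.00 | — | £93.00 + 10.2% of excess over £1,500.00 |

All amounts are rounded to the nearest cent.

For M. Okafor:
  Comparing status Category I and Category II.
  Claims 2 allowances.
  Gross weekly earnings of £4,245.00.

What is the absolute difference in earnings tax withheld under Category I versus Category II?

£66.73

Earnings Tax (Category I): taxable = £4,245.00 − 2×£145.00 = £3,955.00
  £190.00 + 15.13% × (£3,955.00 − £2,500.00) = £190.00 + 15.13% × £1,455.00 = £410.14
Earnings Tax (Category II): taxable = £4,245.00 − 2×£145.00 = £3,955.00
  £93.00 + 10.2% × (£3,955.00 − £1,500.00) = £93.00 + 10.2% × £2,455.00 = £343.41
Difference: |£410.14 − £343.41| = £66.73 (higher under Category I)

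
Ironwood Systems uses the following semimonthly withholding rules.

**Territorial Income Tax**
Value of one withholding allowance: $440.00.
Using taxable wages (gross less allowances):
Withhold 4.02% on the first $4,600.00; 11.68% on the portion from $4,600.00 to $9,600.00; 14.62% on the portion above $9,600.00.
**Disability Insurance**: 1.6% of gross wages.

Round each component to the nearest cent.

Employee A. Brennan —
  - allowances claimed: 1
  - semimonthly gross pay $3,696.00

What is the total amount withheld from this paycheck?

Territorial Income Tax: taxable = $3,696.00 − 1×$440.00 = $3,256.00
  4.02% × $3,256.00 = $130.89
Disability Insurance: 1.6% × $3,696.00 = $59.14
Total: $130.89 + $59.14 = $190.03

$190.03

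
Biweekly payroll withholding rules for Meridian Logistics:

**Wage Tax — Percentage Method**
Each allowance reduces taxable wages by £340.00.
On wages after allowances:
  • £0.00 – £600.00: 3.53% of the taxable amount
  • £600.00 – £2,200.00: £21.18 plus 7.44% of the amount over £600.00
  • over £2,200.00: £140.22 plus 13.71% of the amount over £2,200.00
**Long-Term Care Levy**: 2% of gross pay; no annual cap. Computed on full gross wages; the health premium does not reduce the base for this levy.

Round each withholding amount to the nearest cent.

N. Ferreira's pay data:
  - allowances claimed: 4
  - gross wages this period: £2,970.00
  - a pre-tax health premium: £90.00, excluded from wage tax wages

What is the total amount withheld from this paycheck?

Wage Tax: taxable = £2,970.00 − £90.00 − 4×£340.00 = £1,520.00
  £21.18 + 7.44% × (£1,520.00 − £600.00) = £21.18 + 7.44% × £920.00 = £89.63
Long-Term Care Levy: 2% × £2,970.00 = £59.40
Total: £89.63 + £59.40 = £149.03

£149.03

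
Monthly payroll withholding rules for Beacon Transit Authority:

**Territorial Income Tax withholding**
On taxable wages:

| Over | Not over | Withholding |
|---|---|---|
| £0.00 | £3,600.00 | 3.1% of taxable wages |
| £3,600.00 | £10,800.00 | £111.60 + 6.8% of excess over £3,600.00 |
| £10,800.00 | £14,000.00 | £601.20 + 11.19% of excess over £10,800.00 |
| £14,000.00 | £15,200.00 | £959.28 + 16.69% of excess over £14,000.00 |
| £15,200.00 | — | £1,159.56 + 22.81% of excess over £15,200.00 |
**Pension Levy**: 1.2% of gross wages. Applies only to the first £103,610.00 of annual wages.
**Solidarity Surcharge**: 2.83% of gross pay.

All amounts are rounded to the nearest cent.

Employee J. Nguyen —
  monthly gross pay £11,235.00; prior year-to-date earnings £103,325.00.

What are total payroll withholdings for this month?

Territorial Income Tax: taxable = £11,235.00
  £601.20 + 11.19% × (£11,235.00 − £10,800.00) = £601.20 + 11.19% × £435.00 = £649.88
Pension Levy: cap £103,610.00 − YTD £103,325.00 = £285.00 subject; 1.2% × £285.00 = £3.42
Solidarity Surcharge: 2.83% × £11,235.00 = £317.95
Total: £649.88 + £3.42 + £317.95 = £971.25

£971.25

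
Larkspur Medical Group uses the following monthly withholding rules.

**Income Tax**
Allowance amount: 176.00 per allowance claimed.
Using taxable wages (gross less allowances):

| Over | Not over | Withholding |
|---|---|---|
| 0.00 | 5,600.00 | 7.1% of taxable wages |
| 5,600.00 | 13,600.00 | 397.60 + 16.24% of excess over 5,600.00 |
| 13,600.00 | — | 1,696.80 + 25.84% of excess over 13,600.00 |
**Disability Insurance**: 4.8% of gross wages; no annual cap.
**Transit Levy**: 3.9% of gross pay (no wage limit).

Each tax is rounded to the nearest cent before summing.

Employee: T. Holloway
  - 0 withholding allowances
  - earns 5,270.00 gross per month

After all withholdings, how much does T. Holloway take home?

Income Tax: taxable = 5,270.00
  7.1% × 5,270.00 = 374.17
Disability Insurance: 4.8% × 5,270.00 = 252.96
Transit Levy: 3.9% × 5,270.00 = 205.53
Total withheld: 374.17 + 252.96 + 205.53 = 832.66
Net pay: 5,270.00 − 832.66 = 4,437.34

4,437.34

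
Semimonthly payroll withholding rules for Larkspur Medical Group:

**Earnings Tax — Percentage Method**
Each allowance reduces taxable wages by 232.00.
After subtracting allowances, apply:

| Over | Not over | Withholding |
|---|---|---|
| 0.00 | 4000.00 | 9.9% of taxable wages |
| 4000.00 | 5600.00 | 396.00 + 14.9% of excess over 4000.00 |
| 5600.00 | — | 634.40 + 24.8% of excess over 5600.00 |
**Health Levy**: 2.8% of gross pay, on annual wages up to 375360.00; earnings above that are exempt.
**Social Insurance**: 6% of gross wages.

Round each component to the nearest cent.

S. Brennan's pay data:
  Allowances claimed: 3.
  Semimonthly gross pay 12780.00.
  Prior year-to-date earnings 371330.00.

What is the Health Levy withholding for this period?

Health Levy: cap 375360.00 − YTD 371330.00 = 4030.00 subject; 2.8% × 4030.00 = 112.84

112.84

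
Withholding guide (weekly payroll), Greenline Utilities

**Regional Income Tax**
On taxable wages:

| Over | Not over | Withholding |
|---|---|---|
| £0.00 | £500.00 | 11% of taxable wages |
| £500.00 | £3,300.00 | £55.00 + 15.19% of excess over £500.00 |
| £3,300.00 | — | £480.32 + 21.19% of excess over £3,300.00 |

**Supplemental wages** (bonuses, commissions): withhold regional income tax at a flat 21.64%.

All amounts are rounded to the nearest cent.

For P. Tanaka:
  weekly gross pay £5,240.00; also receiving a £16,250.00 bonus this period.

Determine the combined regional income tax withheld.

Regional Income Tax: taxable = £5,240.00
  £480.32 + 21.19% × (£5,240.00 − £3,300.00) = £480.32 + 21.19% × £1,940.00 = £891.41
Supplemental (21.64% flat on bonus): 21.64% × £16,250.00 = £3,516.50
Total regional income tax: £891.41 + £3,516.50 = £4,407.91

£4,407.91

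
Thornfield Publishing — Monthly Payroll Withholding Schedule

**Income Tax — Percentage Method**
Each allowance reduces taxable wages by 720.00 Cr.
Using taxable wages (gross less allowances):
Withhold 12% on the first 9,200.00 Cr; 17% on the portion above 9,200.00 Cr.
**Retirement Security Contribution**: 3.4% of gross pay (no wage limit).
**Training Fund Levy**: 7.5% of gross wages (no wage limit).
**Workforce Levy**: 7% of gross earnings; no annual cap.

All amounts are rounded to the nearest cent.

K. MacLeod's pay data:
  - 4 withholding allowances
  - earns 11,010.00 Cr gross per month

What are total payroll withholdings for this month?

Income Tax: taxable = 11,010.00 Cr − 4×720.00 Cr = 8,130.00 Cr
  12% × 8,130.00 Cr = 975.60 Cr
Retirement Security Contribution: 3.4% × 11,010.00 Cr = 374.34 Cr
Training Fund Levy: 7.5% × 11,010.00 Cr = 825.75 Cr
Workforce Levy: 7% × 11,010.00 Cr = 770.70 Cr
Total: 975.60 Cr + 374.34 Cr + 825.75 Cr + 770.70 Cr = 2,946.39 Cr

2,946.39 Cr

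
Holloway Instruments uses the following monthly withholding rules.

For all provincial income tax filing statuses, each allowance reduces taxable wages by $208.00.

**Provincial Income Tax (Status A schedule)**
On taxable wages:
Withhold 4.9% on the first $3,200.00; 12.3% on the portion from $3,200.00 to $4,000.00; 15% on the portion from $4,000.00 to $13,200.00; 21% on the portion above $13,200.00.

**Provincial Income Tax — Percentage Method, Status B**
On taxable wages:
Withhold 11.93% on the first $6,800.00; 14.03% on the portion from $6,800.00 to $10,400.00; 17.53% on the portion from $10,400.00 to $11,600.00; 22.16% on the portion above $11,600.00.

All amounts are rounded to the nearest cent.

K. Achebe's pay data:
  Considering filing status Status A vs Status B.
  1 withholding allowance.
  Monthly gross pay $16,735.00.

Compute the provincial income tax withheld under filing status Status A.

$2,333.87

Provincial Income Tax (Status A): taxable = $16,735.00 − 1×$208.00 = $16,527.00
  $1,635.20 + 21% × ($16,527.00 − $13,200.00) = $1,635.20 + 21% × $3,327.00 = $2,333.87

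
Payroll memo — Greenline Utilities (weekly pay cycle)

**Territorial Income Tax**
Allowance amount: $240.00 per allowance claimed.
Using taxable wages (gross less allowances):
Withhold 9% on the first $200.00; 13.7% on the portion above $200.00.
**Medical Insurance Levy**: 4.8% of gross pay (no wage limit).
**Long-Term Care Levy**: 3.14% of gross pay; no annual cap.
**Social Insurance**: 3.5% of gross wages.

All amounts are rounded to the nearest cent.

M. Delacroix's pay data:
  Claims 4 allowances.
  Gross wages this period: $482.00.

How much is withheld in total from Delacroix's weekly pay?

$55.14

Territorial Income Tax: taxable = $482.00 − 4×$240.00 = $-478.00
  Taxable ≤ 0 → $0.00
Medical Insurance Levy: 4.8% × $482.00 = $23.14
Long-Term Care Levy: 3.14% × $482.00 = $15.13
Social Insurance: 3.5% × $482.00 = $16.87
Total: $0.00 + $23.14 + $15.13 + $16.87 = $55.14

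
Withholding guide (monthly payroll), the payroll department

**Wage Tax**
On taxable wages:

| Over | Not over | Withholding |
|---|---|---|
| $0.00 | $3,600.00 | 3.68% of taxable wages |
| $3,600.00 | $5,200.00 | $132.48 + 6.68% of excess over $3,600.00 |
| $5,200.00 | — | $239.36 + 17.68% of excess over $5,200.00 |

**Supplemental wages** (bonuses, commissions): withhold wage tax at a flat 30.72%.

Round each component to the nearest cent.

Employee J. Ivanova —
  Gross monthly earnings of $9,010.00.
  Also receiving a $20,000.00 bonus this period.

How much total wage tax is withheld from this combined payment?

Wage Tax: taxable = $9,010.00
  $239.36 + 17.68% × ($9,010.00 − $5,200.00) = $239.36 + 17.68% × $3,810.00 = $912.97
Supplemental (30.72% flat on bonus): 30.72% × $20,000.00 = $6,144.00
Total wage tax: $912.97 + $6,144.00 = $7,056.97

$7,056.97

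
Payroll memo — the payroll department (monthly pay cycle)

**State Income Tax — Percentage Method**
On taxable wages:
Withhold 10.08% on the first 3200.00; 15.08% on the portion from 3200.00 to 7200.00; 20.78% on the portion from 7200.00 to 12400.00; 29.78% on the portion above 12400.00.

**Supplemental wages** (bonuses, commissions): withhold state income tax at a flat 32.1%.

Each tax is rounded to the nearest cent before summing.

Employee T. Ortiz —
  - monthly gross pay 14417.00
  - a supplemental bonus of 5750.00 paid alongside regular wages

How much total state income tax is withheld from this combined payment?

State Income Tax: taxable = 14417.00
  2006.32 + 29.78% × (14417.00 − 12400.00) = 2006.32 + 29.78% × 2017.00 = 2606.98
Supplemental (32.1% flat on bonus): 32.1% × 5750.00 = 1845.75
Total state income tax: 2606.98 + 1845.75 = 4452.73

4452.73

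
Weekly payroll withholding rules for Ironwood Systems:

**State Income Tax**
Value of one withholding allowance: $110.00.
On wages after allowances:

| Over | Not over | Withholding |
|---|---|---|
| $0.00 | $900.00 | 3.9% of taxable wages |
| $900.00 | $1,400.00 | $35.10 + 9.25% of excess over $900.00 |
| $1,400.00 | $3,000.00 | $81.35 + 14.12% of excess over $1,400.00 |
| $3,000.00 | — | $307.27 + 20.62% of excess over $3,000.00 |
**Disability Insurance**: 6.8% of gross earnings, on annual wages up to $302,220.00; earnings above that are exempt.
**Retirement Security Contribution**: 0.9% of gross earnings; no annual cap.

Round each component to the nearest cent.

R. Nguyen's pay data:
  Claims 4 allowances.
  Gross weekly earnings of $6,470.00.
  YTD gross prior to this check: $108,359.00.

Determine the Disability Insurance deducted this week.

Disability Insurance: 6.8% × $6,470.00 = $439.96

$439.96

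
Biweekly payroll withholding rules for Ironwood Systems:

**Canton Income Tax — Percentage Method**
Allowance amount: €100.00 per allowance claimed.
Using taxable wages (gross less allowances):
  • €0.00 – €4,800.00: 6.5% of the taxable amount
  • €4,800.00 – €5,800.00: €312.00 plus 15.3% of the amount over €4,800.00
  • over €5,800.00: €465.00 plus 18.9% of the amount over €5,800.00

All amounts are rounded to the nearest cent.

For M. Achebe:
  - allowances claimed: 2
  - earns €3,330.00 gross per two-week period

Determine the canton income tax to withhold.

€203.45

Canton Income Tax: taxable = €3,330.00 − 2×€100.00 = €3,130.00
  6.5% × €3,130.00 = €203.45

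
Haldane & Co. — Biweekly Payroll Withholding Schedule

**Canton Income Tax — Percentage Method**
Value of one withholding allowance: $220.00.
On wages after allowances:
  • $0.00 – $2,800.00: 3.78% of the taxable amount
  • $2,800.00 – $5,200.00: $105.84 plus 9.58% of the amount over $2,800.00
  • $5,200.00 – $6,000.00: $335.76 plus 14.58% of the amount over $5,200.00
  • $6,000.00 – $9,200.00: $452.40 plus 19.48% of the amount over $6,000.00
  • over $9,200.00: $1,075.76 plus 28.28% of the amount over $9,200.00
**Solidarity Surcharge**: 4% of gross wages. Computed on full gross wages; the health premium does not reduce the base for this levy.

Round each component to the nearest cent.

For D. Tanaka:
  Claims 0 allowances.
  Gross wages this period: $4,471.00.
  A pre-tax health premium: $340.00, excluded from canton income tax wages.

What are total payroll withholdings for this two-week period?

Canton Income Tax: taxable = $4,471.00 − $340.00 = $4,131.00
  $105.84 + 9.58% × ($4,131.00 − $2,800.00) = $105.84 + 9.58% × $1,331.00 = $233.35
Solidarity Surcharge: 4% × $4,471.00 = $178.84
Total: $233.35 + $178.84 = $412.19

$412.19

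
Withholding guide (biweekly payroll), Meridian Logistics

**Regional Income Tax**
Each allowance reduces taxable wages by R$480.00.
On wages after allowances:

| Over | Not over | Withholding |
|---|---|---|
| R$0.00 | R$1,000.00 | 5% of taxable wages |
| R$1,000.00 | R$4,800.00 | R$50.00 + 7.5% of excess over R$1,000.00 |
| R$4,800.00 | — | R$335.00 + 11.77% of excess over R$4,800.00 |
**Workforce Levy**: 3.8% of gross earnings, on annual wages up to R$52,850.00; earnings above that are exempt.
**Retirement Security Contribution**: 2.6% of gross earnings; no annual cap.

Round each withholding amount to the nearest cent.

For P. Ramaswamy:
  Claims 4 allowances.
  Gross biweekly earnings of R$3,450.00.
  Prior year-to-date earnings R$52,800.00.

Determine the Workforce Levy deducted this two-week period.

R$1.90

Workforce Levy: cap R$52,850.00 − YTD R$52,800.00 = R$50.00 subject; 3.8% × R$50.00 = R$1.90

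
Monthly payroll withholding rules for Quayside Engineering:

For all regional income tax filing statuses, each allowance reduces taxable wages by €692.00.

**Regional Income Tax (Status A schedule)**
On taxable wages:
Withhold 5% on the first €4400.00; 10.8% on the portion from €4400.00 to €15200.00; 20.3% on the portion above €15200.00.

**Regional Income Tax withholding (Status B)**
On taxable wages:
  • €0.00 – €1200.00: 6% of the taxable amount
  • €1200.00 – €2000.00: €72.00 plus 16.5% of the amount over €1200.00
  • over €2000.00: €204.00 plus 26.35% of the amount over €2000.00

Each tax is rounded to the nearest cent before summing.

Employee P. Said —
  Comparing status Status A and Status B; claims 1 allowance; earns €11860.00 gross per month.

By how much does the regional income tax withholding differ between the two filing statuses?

€1668.83

Regional Income Tax (Status A): taxable = €11860.00 − 1×€692.00 = €11168.00
  €220.00 + 10.8% × (€11168.00 − €4400.00) = €220.00 + 10.8% × €6768.00 = €950.94
Regional Income Tax (Status B): taxable = €11860.00 − 1×€692.00 = €11168.00
  €204.00 + 26.35% × (€11168.00 − €2000.00) = €204.00 + 26.35% × €9168.00 = €2619.77
Difference: |€950.94 − €2619.77| = €1668.83 (higher under Status B)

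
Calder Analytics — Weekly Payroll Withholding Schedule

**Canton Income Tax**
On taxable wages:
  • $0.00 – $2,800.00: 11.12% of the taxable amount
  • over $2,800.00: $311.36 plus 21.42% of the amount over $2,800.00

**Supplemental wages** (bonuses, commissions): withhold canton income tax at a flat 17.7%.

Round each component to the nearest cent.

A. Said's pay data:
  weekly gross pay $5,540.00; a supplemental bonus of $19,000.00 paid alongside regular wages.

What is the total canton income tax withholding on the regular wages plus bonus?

Canton Income Tax: taxable = $5,540.00
  $311.36 + 21.42% × ($5,540.00 − $2,800.00) = $311.36 + 21.42% × $2,740.00 = $898.27
Supplemental (17.7% flat on bonus): 17.7% × $19,000.00 = $3,363.00
Total canton income tax: $898.27 + $3,363.00 = $4,261.27

$4,261.27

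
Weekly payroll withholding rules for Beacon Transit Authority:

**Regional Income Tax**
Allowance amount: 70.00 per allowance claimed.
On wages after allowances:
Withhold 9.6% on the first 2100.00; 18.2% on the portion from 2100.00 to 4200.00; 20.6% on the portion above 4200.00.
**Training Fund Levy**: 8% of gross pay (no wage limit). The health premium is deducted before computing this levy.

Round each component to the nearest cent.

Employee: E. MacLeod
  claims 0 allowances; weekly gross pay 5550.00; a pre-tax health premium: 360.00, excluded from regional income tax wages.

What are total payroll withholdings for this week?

1202.94

Regional Income Tax: taxable = 5550.00 − 360.00 = 5190.00
  583.80 + 20.6% × (5190.00 − 4200.00) = 583.80 + 20.6% × 990.00 = 787.74
Training Fund Levy: 8% × 5190.00 = 415.20
Total: 787.74 + 415.20 = 1202.94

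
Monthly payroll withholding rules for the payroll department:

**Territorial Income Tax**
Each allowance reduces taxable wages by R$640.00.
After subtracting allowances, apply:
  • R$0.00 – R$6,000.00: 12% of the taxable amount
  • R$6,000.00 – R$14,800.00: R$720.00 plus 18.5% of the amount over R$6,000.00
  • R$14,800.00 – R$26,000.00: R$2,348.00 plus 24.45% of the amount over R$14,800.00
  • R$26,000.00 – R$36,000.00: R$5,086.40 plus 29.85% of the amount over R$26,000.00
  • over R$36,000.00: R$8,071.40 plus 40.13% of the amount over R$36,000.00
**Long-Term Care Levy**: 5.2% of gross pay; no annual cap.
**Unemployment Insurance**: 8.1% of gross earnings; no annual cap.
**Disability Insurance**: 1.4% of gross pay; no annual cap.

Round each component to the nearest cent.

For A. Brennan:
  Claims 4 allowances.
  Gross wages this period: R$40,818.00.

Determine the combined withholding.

R$14,977.79

Territorial Income Tax: taxable = R$40,818.00 − 4×R$640.00 = R$38,258.00
  R$8,071.40 + 40.13% × (R$38,258.00 − R$36,000.00) = R$8,071.40 + 40.13% × R$2,258.00 = R$8,977.54
Long-Term Care Levy: 5.2% × R$40,818.00 = R$2,122.54
Unemployment Insurance: 8.1% × R$40,818.00 = R$3,306.26
Disability Insurance: 1.4% × R$40,818.00 = R$571.45
Total: R$8,977.54 + R$2,122.54 + R$3,306.26 + R$571.45 = R$14,977.79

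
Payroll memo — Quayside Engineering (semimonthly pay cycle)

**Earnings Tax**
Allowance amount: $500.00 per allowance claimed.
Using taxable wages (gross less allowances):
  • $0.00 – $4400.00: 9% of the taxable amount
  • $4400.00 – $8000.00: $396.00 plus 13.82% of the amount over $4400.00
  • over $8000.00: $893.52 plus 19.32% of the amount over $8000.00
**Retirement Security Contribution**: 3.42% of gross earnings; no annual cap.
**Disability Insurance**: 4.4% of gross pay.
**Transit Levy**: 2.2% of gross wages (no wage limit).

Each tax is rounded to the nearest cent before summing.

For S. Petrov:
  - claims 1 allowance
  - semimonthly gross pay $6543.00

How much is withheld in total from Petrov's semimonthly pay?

$1278.67

Earnings Tax: taxable = $6543.00 − 1×$500.00 = $6043.00
  $396.00 + 13.82% × ($6043.00 − $4400.00) = $396.00 + 13.82% × $1643.00 = $623.06
Retirement Security Contribution: 3.42% × $6543.00 = $223.77
Disability Insurance: 4.4% × $6543.00 = $287.89
Transit Levy: 2.2% × $6543.00 = $143.95
Total: $623.06 + $223.77 + $287.89 + $143.95 = $1278.67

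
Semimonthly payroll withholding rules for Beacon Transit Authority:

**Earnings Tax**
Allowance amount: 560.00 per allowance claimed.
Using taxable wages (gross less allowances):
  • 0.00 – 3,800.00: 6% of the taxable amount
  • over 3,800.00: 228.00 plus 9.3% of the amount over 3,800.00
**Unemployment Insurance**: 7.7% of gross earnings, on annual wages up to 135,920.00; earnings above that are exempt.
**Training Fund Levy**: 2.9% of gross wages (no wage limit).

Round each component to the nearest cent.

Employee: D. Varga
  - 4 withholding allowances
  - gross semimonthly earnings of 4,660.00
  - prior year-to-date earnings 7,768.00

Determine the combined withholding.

639.16

Earnings Tax: taxable = 4,660.00 − 4×560.00 = 2,420.00
  6% × 2,420.00 = 145.20
Unemployment Insurance: 7.7% × 4,660.00 = 358.82
Training Fund Levy: 2.9% × 4,660.00 = 135.14
Total: 145.20 + 358.82 + 135.14 = 639.16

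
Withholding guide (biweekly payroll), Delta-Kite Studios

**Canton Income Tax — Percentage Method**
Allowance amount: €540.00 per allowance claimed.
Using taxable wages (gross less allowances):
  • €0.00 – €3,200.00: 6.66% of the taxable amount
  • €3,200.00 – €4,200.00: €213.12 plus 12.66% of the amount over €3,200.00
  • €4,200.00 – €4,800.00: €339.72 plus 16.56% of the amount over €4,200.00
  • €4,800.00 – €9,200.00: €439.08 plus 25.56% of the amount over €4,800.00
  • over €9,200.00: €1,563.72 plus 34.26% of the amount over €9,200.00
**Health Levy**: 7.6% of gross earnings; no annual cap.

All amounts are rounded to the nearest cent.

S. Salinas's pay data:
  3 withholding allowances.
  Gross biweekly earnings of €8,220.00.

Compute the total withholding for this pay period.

€1,523.88

Canton Income Tax: taxable = €8,220.00 − 3×€540.00 = €6,600.00
  €439.08 + 25.56% × (€6,600.00 − €4,800.00) = €439.08 + 25.56% × €1,800.00 = €899.16
Health Levy: 7.6% × €8,220.00 = €624.72
Total: €899.16 + €624.72 = €1,523.88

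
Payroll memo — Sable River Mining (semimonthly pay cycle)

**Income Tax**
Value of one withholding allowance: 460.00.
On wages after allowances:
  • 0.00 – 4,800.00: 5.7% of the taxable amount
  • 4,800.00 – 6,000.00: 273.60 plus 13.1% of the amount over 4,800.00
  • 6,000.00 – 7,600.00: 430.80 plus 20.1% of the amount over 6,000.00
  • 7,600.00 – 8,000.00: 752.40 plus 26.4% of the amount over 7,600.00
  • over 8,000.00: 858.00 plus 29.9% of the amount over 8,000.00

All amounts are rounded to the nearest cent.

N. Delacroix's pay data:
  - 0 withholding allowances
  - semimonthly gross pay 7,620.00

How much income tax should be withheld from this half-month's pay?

757.68

Income Tax: taxable = 7,620.00
  752.40 + 26.4% × (7,620.00 − 7,600.00) = 752.40 + 26.4% × 20.00 = 757.68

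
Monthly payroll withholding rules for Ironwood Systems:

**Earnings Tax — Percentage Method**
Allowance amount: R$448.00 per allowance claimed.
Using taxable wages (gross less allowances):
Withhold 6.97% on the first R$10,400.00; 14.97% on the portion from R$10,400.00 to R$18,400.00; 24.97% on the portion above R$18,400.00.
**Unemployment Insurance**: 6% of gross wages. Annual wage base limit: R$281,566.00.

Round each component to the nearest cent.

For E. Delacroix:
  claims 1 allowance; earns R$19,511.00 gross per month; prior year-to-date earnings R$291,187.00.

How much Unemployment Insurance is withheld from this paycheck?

R$0.00

Unemployment Insurance: YTD R$291,187.00 ≥ cap R$281,566.00 → R$0.00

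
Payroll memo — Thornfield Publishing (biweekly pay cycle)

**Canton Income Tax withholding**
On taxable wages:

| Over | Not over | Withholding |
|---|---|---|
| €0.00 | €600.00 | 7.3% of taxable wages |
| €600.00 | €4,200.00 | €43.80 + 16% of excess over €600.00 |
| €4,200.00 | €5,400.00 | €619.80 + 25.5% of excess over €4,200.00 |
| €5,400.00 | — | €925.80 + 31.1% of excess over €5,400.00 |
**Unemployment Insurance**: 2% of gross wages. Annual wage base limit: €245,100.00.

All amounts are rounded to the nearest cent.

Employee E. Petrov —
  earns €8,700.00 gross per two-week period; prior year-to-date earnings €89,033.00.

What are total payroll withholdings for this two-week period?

€2,126.10

Canton Income Tax: taxable = €8,700.00
  €925.80 + 31.1% × (€8,700.00 − €5,400.00) = €925.80 + 31.1% × €3,300.00 = €1,952.10
Unemployment Insurance: 2% × €8,700.00 = €174.00
Total: €1,952.10 + €174.00 = €2,126.10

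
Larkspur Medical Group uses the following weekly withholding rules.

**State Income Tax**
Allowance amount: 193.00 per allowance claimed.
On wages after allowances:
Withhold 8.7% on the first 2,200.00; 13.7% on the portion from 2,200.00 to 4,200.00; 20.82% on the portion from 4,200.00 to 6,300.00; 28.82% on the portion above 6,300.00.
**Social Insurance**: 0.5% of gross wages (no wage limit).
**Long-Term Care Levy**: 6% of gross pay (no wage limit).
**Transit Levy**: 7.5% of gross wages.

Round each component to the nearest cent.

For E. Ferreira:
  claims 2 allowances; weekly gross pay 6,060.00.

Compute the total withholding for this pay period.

1,620.69

State Income Tax: taxable = 6,060.00 − 2×193.00 = 5,674.00
  465.40 + 20.82% × (5,674.00 − 4,200.00) = 465.40 + 20.82% × 1,474.00 = 772.29
Social Insurance: 0.5% × 6,060.00 = 30.30
Long-Term Care Levy: 6% × 6,060.00 = 363.60
Transit Levy: 7.5% × 6,060.00 = 454.50
Total: 772.29 + 30.30 + 363.60 + 454.50 = 1,620.69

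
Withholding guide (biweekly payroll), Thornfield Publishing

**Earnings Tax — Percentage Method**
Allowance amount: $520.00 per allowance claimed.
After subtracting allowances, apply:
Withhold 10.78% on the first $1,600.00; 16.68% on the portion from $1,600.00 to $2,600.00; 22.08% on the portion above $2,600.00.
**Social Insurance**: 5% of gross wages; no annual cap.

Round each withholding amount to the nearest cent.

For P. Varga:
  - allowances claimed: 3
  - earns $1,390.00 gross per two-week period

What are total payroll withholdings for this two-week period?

$69.50

Earnings Tax: taxable = $1,390.00 − 3×$520.00 = $-170.00
  Taxable ≤ 0 → $0.00
Social Insurance: 5% × $1,390.00 = $69.50
Total: $0.00 + $69.50 = $69.50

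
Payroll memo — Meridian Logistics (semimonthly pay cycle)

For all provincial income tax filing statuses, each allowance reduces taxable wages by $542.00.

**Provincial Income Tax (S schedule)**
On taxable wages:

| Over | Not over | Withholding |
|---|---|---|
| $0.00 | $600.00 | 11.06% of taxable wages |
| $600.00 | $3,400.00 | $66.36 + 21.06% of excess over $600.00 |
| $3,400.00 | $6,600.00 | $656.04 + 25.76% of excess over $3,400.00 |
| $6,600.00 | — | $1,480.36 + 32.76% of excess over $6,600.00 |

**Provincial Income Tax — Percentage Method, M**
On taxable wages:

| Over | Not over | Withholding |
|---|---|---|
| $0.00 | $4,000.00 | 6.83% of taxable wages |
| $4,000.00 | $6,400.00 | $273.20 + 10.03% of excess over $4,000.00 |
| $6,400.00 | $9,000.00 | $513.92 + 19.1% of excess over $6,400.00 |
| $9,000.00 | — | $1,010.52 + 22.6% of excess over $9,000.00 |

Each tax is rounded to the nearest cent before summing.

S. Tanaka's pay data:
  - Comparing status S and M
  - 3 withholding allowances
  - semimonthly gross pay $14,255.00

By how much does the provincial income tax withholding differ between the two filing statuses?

Provincial Income Tax (S): taxable = $14,255.00 − 3×$542.00 = $12,629.00
  $1,480.36 + 32.76% × ($12,629.00 − $6,600.00) = $1,480.36 + 32.76% × $6,029.00 = $3,455.46
Provincial Income Tax (M): taxable = $14,255.00 − 3×$542.00 = $12,629.00
  $1,010.52 + 22.6% × ($12,629.00 − $9,000.00) = $1,010.52 + 22.6% × $3,629.00 = $1,830.67
Difference: |$3,455.46 − $1,830.67| = $1,624.79 (higher under S)

$1,624.79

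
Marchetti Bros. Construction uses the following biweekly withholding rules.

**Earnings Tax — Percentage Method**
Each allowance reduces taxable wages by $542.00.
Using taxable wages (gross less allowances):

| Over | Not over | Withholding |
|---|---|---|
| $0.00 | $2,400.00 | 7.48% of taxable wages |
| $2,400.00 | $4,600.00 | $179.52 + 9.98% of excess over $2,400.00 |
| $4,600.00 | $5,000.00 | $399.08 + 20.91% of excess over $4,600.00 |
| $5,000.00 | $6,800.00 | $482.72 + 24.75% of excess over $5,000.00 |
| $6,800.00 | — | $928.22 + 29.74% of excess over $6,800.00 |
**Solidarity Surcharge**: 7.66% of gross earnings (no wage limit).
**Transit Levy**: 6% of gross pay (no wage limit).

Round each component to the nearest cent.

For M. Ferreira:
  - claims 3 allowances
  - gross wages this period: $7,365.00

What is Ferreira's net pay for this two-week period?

Earnings Tax: taxable = $7,365.00 − 3×$542.00 = $5,739.00
  $482.72 + 24.75% × ($5,739.00 − $5,000.00) = $482.72 + 24.75% × $739.00 = $665.62
Solidarity Surcharge: 7.66% × $7,365.00 = $564.16
Transit Levy: 6% × $7,365.00 = $441.90
Total withheld: $665.62 + $564.16 + $441.90 = $1,671.68
Net pay: $7,365.00 − $1,671.68 = $5,693.32

$5,693.32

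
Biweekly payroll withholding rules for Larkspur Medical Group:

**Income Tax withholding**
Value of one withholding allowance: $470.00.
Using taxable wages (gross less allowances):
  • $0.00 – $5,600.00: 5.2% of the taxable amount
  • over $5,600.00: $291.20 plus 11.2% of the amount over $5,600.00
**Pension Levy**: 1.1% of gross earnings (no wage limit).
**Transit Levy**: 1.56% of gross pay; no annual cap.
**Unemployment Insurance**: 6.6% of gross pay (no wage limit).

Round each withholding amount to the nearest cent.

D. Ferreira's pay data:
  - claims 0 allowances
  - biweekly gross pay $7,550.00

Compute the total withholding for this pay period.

$1,208.73

Income Tax: taxable = $7,550.00
  $291.20 + 11.2% × ($7,550.00 − $5,600.00) = $291.20 + 11.2% × $1,950.00 = $509.60
Pension Levy: 1.1% × $7,550.00 = $83.05
Transit Levy: 1.56% × $7,550.00 = $117.78
Unemployment Insurance: 6.6% × $7,550.00 = $498.30
Total: $509.60 + $83.05 + $117.78 + $498.30 = $1,208.73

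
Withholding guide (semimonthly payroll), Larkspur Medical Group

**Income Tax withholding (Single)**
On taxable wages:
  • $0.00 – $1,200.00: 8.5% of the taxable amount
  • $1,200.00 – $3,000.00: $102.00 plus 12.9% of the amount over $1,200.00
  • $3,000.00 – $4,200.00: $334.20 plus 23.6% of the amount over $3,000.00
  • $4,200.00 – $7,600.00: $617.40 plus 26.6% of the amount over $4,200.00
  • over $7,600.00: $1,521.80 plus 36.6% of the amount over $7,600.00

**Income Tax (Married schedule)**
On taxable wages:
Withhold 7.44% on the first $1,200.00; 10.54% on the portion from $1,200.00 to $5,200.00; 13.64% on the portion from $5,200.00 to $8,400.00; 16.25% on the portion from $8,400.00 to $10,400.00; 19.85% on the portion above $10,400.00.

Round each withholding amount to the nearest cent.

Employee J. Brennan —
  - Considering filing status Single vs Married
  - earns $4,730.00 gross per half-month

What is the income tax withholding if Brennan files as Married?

Income Tax (Married): taxable = $4,730.00
  $89.28 + 10.54% × ($4,730.00 − $1,200.00) = $89.28 + 10.54% × $3,530.00 = $461.34

$461.34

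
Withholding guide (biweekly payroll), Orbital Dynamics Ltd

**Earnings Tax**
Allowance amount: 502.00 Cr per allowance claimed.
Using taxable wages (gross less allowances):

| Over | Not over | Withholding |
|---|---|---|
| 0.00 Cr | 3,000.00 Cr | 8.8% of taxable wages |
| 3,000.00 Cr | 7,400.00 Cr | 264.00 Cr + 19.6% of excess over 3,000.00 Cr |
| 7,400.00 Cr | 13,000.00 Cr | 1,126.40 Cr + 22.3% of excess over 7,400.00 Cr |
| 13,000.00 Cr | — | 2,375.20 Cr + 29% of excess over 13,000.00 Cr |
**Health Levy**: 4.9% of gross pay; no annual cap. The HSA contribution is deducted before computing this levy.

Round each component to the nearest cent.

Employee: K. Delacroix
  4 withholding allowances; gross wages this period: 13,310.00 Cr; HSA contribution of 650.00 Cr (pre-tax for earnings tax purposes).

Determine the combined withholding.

Earnings Tax: taxable = 13,310.00 Cr − 650.00 Cr − 4×502.00 Cr = 10,652.00 Cr
  1,126.40 Cr + 22.3% × (10,652.00 Cr − 7,400.00 Cr) = 1,126.40 Cr + 22.3% × 3,252.00 Cr = 1,851.60 Cr
Health Levy: 4.9% × 12,660.00 Cr = 620.34 Cr
Total: 1,851.60 Cr + 620.34 Cr = 2,471.94 Cr

2,471.94 Cr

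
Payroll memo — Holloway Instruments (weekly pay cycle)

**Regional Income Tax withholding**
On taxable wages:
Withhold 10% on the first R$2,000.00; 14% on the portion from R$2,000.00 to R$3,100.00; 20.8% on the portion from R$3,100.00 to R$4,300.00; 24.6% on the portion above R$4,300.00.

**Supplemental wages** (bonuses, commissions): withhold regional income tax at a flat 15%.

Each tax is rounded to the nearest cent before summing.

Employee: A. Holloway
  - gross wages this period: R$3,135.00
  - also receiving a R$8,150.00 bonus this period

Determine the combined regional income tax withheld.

Regional Income Tax: taxable = R$3,135.00
  R$354.00 + 20.8% × (R$3,135.00 − R$3,100.00) = R$354.00 + 20.8% × R$35.00 = R$361.28
Supplemental (15% flat on bonus): 15% × R$8,150.00 = R$1,222.50
Total regional income tax: R$361.28 + R$1,222.50 = R$1,583.78

R$1,583.78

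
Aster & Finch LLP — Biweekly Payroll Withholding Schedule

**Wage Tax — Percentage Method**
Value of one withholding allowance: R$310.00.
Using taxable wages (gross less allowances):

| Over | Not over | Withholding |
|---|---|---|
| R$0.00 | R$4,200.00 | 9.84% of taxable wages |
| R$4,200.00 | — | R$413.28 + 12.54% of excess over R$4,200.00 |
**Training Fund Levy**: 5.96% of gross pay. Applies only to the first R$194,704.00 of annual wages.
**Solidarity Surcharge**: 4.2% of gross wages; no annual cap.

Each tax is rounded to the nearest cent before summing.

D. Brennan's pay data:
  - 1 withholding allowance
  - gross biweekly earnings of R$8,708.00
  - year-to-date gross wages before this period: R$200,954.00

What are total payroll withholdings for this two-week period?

R$1,305.45

Wage Tax: taxable = R$8,708.00 − 1×R$310.00 = R$8,398.00
  R$413.28 + 12.54% × (R$8,398.00 − R$4,200.00) = R$413.28 + 12.54% × R$4,198.00 = R$939.71
Training Fund Levy: YTD R$200,954.00 ≥ cap R$194,704.00 → R$0.00
Solidarity Surcharge: 4.2% × R$8,708.00 = R$365.74
Total: R$939.71 + R$0.00 + R$365.74 = R$1,305.45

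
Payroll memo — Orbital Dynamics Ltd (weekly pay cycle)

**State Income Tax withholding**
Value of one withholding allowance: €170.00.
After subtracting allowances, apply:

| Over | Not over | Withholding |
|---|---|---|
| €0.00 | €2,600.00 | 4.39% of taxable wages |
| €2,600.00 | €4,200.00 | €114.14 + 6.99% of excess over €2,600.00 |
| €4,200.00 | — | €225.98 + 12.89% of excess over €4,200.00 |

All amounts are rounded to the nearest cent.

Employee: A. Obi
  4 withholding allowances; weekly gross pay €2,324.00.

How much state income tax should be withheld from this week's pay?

State Income Tax: taxable = €2,324.00 − 4×€170.00 = €1,644.00
  4.39% × €1,644.00 = €72.17

€72.17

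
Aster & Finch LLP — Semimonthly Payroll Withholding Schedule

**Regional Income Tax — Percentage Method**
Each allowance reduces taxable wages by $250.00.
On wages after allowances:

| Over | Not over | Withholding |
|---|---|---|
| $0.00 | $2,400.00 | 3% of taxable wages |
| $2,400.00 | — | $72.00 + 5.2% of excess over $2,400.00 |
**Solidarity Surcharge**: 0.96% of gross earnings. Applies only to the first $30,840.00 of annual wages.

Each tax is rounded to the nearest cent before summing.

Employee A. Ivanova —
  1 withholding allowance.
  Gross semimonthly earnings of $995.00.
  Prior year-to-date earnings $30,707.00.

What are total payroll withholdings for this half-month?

$23.63

Regional Income Tax: taxable = $995.00 − 1×$250.00 = $745.00
  3% × $745.00 = $22.35
Solidarity Surcharge: cap $30,840.00 − YTD $30,707.00 = $133.00 subject; 0.96% × $133.00 = $1.28
Total: $22.35 + $1.28 = $23.63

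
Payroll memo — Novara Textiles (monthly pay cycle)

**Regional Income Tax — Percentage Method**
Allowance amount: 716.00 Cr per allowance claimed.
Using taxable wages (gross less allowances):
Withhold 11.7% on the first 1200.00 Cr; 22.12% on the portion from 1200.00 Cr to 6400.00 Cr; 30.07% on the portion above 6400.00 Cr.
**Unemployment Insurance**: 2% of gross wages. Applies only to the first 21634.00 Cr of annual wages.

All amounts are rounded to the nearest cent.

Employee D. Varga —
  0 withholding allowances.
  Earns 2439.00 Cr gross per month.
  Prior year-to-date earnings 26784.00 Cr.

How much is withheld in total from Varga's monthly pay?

Regional Income Tax: taxable = 2439.00 Cr
  140.40 Cr + 22.12% × (2439.00 Cr − 1200.00 Cr) = 140.40 Cr + 22.12% × 1239.00 Cr = 414.47 Cr
Unemployment Insurance: YTD 26784.00 Cr ≥ cap 21634.00 Cr → 0.00 Cr
Total: 414.47 Cr + 0.00 Cr = 414.47 Cr

414.47 Cr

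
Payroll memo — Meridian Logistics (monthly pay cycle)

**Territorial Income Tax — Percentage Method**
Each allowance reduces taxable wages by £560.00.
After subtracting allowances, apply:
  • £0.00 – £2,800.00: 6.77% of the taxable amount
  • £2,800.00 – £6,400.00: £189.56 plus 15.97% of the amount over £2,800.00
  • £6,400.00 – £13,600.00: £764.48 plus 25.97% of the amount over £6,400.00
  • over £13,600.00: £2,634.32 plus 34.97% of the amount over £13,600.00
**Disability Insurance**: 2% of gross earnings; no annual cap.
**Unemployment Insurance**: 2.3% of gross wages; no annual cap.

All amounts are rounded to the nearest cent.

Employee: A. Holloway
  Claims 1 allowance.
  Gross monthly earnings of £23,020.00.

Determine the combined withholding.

£6,722.52

Territorial Income Tax: taxable = £23,020.00 − 1×£560.00 = £22,460.00
  £2,634.32 + 34.97% × (£22,460.00 − £13,600.00) = £2,634.32 + 34.97% × £8,860.00 = £5,732.66
Disability Insurance: 2% × £23,020.00 = £460.40
Unemployment Insurance: 2.3% × £23,020.00 = £529.46
Total: £5,732.66 + £460.40 + £529.46 = £6,722.52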